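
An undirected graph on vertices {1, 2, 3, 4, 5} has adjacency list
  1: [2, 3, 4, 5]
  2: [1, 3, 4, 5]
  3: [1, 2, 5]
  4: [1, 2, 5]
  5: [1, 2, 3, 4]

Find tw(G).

A width-3 tree decomposition is:
Bags: B1 = {1, 2, 4, 5}  B2 = {1, 2, 3, 5}
Tree: B1–B2
The largest bag has 4 vertices, giving width 3; this decomposition certifies tw(G) ≤ 3. For the lower bound, the 4 vertices {1, 2, 3, 5} are pairwise adjacent, and any tree decomposition puts a clique entirely inside one bag — forcing width ≥ 3. The upper and lower bounds meet at 3, so that is the treewidth.

3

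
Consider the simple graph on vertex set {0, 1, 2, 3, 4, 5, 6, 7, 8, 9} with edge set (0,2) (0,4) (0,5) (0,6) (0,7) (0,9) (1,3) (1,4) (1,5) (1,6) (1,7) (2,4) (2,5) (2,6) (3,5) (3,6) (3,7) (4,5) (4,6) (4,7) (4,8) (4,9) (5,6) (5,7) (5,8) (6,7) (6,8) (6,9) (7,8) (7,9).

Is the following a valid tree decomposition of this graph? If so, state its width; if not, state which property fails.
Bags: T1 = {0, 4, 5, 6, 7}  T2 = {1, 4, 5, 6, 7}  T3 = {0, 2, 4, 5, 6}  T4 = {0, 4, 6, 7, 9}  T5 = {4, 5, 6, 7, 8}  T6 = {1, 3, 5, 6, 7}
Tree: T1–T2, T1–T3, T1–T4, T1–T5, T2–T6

Yes; width 4.

Checking the three conditions: (i) the bags cover all of {0, 1, 2, 3, 4, 5, 6, 7, 8, 9}; (ii) for each edge, some bag contains both endpoints; (iii) the bags containing any fixed vertex form a subtree. All hold, so the decomposition is valid with width 5 − 1 = 4.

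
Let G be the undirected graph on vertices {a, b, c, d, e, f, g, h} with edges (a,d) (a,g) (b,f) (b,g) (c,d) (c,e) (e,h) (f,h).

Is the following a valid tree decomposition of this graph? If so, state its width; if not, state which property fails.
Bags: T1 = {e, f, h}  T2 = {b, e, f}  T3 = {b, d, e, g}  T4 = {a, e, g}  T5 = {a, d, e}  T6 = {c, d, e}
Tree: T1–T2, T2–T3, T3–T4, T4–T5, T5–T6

No — bags containing vertex d are not connected in the tree.

A tree decomposition must satisfy three properties: every vertex lies in some bag; for every edge, both endpoints lie together in some bag; and for every vertex, the bags containing it form a connected subtree. Here bags containing vertex d are not connected in the tree, so the decomposition is invalid.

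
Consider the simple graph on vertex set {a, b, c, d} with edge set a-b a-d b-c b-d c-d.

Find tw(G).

A width-2 tree decomposition is:
Bags: B1 = {b, c, d}  B2 = {a, b, d}
Tree: B1–B2
Every bag has size at most 3, so the width is 3 − 1 = 2 and tw(G) ≤ 2. On the other hand G contains the 3-clique {b, c, d}. A clique must lie in a single bag of any decomposition, so no decomposition can have width below 2. The upper and lower bounds meet at 2, so that is the treewidth.

2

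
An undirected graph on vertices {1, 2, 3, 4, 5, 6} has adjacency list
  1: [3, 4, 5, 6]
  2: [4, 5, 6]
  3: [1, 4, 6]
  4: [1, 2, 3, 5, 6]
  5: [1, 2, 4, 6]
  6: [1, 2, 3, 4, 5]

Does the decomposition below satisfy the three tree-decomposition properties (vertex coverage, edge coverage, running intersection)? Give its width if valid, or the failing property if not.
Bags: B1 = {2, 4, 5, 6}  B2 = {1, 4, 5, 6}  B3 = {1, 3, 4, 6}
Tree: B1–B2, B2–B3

Yes; width 3.

Checking the three conditions: (i) the bags cover all of {1, 2, 3, 4, 5, 6}; (ii) for each edge, some bag contains both endpoints; (iii) the bags containing any fixed vertex form a subtree. All hold, so the decomposition is valid with width 4 − 1 = 3.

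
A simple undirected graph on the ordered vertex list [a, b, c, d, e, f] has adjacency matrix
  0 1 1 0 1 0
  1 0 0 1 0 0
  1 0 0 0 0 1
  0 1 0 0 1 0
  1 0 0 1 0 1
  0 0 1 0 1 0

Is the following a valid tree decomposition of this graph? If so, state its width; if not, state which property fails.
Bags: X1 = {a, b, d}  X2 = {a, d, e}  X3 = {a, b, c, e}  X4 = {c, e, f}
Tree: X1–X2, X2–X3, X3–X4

A tree decomposition must satisfy three properties: every vertex lies in some bag; for every edge, both endpoints lie together in some bag; and for every vertex, the bags containing it form a connected subtree. Here bags containing vertex b are not connected in the tree, so the decomposition is invalid.

No — bags containing vertex b are not connected in the tree.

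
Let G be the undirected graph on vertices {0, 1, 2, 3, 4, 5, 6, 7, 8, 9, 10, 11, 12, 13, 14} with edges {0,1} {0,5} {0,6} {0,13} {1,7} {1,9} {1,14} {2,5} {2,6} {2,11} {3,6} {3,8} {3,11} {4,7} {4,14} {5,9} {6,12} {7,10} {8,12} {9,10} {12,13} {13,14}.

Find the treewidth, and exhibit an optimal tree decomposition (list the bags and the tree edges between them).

The largest bag has 4 vertices, giving width 3; this decomposition certifies tw(G) ≤ 3. For the lower bound: the 4 vertex sets {4,7,10}, {14}, {1}, {0,5,9,13} are disjoint, each induces a connected subgraph, and every pair is joined by at least one edge of G. Contracting each set to a single vertex therefore yields K_{4} as a minor, and since treewidth is minor-monotone, tw(G) ≥ tw(K_{4}) = 3. Therefore the treewidth is 3.

Treewidth 3.
Bags: B1 = {4, 7, 10, 14}  B2 = {1, 7, 10, 14}  B3 = {1, 9, 10, 14}  B4 = {1, 9, 13, 14}  B5 = {0, 1, 9, 13}  B6 = {0, 5, 9, 13}  B7 = {0, 5, 12, 13}  B8 = {0, 5, 6, 12}  B9 = {2, 5, 6, 12}  B10 = {2, 6, 8, 12}  B11 = {2, 3, 6, 8}  B12 = {2, 3, 8, 11}
Tree: B1–B2, B2–B3, B3–B4, B4–B5, B5–B6, B6–B7, B7–B8, B8–B9, B9–B10, B10–B11, B11–B12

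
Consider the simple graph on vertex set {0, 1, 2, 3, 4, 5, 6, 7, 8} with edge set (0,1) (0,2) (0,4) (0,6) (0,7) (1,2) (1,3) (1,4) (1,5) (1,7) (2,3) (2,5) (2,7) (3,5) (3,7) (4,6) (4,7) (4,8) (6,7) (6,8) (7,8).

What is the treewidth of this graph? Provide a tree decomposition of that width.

Every bag has size at most 4, so the width is 4 − 1 = 3 and tw(G) ≤ 3. Conversely, {1, 2, 3, 5} is a clique of size 4, and the vertices of any clique must share a bag in every tree decomposition; so some bag has ≥ 4 vertices and tw(G) ≥ 3. Combining the bounds, tw(G) = 3.

Treewidth 3.
One optimal decomposition is:
Bags: B1 = {0, 1, 2, 7}  B2 = {1, 2, 3, 7}  B3 = {0, 1, 4, 7}  B4 = {0, 4, 6, 7}  B5 = {1, 2, 3, 5}  B6 = {4, 6, 7, 8}
Tree: B1–B2, B1–B3, B3–B4, B2–B5, B4–B6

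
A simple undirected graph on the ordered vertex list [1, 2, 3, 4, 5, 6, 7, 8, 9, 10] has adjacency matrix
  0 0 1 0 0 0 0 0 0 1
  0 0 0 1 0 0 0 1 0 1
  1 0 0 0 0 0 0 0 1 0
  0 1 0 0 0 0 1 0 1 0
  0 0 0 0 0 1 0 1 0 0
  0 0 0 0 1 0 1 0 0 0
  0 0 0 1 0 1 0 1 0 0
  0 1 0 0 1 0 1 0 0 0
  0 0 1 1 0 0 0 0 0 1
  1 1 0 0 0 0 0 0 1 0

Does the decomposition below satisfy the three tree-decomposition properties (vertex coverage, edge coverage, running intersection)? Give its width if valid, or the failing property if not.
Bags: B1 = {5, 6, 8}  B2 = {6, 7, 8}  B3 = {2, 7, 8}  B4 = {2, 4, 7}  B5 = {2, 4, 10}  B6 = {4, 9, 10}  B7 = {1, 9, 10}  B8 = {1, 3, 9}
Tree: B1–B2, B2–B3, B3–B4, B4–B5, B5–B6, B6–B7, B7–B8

Yes; width 2.

Vertex coverage: the bags together contain {1, 2, 3, 4, 5, 6, 7, 8, 9, 10}, the full vertex set. Edge coverage: each edge of G has both endpoints in at least one bag. Running intersection: for every vertex, the bags containing it form a connected subtree. All three properties hold, so this is a valid tree decomposition of width max|bag| − 1 = 2, and hence tw(G) ≤ 2.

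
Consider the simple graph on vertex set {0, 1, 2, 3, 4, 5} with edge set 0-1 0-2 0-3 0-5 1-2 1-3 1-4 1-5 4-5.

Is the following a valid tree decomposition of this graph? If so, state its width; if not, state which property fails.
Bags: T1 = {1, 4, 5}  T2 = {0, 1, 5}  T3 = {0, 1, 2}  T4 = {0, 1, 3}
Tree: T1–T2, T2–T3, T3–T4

Checking the three conditions: (i) the bags cover all of {0, 1, 2, 3, 4, 5}; (ii) for each edge, some bag contains both endpoints; (iii) the bags containing any fixed vertex form a subtree. All hold, so the decomposition is valid with width 3 − 1 = 2.

Yes; width 2.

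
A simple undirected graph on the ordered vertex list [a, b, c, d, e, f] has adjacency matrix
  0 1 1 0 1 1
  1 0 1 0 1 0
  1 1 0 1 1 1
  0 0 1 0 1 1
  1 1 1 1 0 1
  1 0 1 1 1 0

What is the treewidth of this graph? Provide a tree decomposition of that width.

Treewidth 3.
Bags: B1 = {c, d, e, f}  B2 = {a, c, e, f}  B3 = {a, b, c, e}
Tree: B1–B2, B2–B3

The largest bag has 4 vertices, giving width 3; this decomposition certifies tw(G) ≤ 3. Conversely, {c, d, e, f} is a clique of size 4, and the vertices of any clique must share a bag in every tree decomposition; so some bag has ≥ 4 vertices and tw(G) ≥ 3. The upper and lower bounds meet at 3, so that is the treewidth.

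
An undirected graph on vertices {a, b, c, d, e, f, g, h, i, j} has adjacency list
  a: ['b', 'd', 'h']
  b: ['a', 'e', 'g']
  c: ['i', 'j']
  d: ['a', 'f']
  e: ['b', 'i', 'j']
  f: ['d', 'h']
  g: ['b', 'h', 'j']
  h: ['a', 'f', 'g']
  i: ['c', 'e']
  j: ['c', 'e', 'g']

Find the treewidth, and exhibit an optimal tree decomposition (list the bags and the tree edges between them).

Treewidth 2.
One such decomposition:
Bags: B1 = {a, d, f}  B2 = {a, f, h}  B3 = {a, b, h}  B4 = {b, g, h}  B5 = {b, e, g}  B6 = {e, g, j}  B7 = {e, i, j}  B8 = {c, i, j}
Tree: B1–B2, B2–B3, B3–B4, B4–B5, B5–B6, B6–B7, B7–B8

The largest bag has 3 vertices, giving width 2; this decomposition certifies tw(G) ≤ 2. Since d–f–h–a–d is a cycle in G, G is not acyclic. Forests are exactly the graphs of treewidth ≤ 1, so tw(G) ≥ 2. Therefore the treewidth is 2.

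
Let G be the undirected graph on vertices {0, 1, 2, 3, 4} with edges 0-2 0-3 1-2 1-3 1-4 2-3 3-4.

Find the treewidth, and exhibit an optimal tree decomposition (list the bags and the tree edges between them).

The largest bag has 3 vertices, giving width 2; this decomposition certifies tw(G) ≤ 2. Conversely, {0, 2, 3} is a clique of size 3, and the vertices of any clique must share a bag in every tree decomposition; so some bag has ≥ 3 vertices and tw(G) ≥ 2. Therefore the treewidth is 2.

Treewidth 2.
One such decomposition:
Bags: B1 = {0, 2, 3}  B2 = {1, 2, 3}  B3 = {1, 3, 4}
Tree: B1–B2, B2–B3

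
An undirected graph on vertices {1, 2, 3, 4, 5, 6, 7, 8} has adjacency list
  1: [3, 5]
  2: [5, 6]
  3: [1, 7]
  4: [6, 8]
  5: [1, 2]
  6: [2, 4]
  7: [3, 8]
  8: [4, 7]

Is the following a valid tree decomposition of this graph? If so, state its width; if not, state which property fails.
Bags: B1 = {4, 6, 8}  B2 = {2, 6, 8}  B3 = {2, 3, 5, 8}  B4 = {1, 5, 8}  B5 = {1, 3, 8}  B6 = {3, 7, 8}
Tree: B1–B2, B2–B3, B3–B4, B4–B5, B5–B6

A tree decomposition must satisfy three properties: every vertex lies in some bag; for every edge, both endpoints lie together in some bag; and for every vertex, the bags containing it form a connected subtree. Here bags containing vertex 3 are not connected in the tree, so the decomposition is invalid.

No — bags containing vertex 3 are not connected in the tree.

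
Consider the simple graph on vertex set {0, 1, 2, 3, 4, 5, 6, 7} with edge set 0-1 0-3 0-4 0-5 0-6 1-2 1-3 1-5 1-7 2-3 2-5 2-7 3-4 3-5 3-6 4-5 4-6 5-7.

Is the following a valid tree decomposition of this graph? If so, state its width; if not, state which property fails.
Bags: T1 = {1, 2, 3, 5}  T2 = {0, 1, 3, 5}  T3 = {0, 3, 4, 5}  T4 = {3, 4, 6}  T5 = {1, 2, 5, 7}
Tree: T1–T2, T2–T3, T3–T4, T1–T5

A tree decomposition must satisfy three properties: every vertex lies in some bag; for every edge, both endpoints lie together in some bag; and for every vertex, the bags containing it form a connected subtree. Here edge (0,6) lies in no bag, so the decomposition is invalid.

No — edge (0,6) lies in no bag.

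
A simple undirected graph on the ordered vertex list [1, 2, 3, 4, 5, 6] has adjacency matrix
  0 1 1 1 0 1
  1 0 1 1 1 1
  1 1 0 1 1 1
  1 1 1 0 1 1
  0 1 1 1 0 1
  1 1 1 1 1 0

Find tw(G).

A width-4 tree decomposition is:
Bags: B1 = {2, 3, 4, 5, 6}  B2 = {1, 2, 3, 4, 6}
Tree: B1–B2
Every bag has size at most 5, so the width is 5 − 1 = 4 and tw(G) ≤ 4. For the lower bound, the 5 vertices {1, 2, 3, 4, 6} are pairwise adjacent, and any tree decomposition puts a clique entirely inside one bag — forcing width ≥ 4. Hence tw(G) = 4 exactly.

4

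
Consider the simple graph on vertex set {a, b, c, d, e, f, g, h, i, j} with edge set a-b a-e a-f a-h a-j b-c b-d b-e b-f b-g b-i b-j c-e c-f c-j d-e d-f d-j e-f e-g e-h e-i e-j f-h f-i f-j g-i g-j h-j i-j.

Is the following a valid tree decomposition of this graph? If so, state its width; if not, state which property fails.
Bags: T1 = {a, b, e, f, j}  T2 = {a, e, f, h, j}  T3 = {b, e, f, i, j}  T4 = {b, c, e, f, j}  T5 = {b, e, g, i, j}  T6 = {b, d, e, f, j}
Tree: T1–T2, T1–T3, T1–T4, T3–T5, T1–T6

Yes; width 4.

Checking the three conditions: (i) the bags cover all of {a, b, c, d, e, f, g, h, i, j}; (ii) for each edge, some bag contains both endpoints; (iii) the bags containing any fixed vertex form a subtree. All hold, so the decomposition is valid with width 5 − 1 = 4.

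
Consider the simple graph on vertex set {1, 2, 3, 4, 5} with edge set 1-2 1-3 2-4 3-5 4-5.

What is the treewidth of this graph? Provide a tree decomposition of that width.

Treewidth 2.
Bags: B1 = {1, 2, 4}  B2 = {1, 3, 4}  B3 = {3, 4, 5}
Tree: B1–B2, B2–B3

Every bag has size at most 3, so the width is 3 − 1 = 2 and tw(G) ≤ 2. The edges 4–2–1–3–5–4 form a cycle, so G is not a tree and its treewidth is at least 2. Hence tw(G) = 2 exactly.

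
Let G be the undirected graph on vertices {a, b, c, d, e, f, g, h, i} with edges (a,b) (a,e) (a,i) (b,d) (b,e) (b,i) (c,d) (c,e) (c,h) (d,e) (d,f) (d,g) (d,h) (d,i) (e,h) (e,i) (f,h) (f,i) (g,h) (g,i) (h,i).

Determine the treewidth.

A width-3 tree decomposition is:
Bags: B1 = {d, e, h, i}  B2 = {b, d, e, i}  B3 = {d, g, h, i}  B4 = {c, d, e, h}  B5 = {d, f, h, i}  B6 = {a, b, e, i}
Tree: B1–B2, B1–B3, B1–B4, B3–B5, B2–B6
Every bag has size at most 4, so the width is 4 − 1 = 3 and tw(G) ≤ 3. For the lower bound, the 4 vertices {c, d, e, h} are pairwise adjacent, and any tree decomposition puts a clique entirely inside one bag — forcing width ≥ 3. Hence tw(G) = 3 exactly.

3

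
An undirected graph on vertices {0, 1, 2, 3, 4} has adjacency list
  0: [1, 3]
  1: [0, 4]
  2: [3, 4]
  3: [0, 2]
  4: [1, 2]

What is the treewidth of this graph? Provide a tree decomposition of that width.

Treewidth 2.
Bags: B1 = {0, 1, 3}  B2 = {1, 3, 4}  B3 = {2, 3, 4}
Tree: B1–B2, B2–B3

Each bag holds 3 vertices, so the decomposition has width 2, which upper-bounds the treewidth. For the lower bound, G contains the cycle 3–0–1–4–2–3, so G is not a forest; only forests have treewidth ≤ 1, hence tw(G) ≥ 2. Therefore the treewidth is 2.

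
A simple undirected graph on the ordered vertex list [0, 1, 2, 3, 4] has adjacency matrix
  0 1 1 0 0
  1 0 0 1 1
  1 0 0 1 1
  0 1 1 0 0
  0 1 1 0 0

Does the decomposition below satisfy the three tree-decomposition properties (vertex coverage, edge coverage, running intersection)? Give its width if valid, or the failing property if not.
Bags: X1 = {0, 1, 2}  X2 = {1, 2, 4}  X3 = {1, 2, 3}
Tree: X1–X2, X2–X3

Yes; width 2.

Vertex coverage: the bags together contain {0, 1, 2, 3, 4}, the full vertex set. Edge coverage: each edge of G has both endpoints in at least one bag. Running intersection: for every vertex, the bags containing it form a connected subtree. All three properties hold, so this is a valid tree decomposition of width max|bag| − 1 = 2, and hence tw(G) ≤ 2.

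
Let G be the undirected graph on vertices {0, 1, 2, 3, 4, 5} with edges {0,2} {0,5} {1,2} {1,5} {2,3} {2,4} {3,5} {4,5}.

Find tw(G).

A width-2 tree decomposition is:
Bags: B1 = {1, 2, 5}  B2 = {0, 2, 5}  B3 = {2, 4, 5}  B4 = {2, 3, 5}
Tree: B1–B2, B2–B3, B3–B4
Every bag has size at most 3, so the width is 3 − 1 = 2 and tw(G) ≤ 2. Since 2–1–5–0–2 is a cycle in G, G is not acyclic. Forests are exactly the graphs of treewidth ≤ 1, so tw(G) ≥ 2. Combining the bounds, tw(G) = 2.

2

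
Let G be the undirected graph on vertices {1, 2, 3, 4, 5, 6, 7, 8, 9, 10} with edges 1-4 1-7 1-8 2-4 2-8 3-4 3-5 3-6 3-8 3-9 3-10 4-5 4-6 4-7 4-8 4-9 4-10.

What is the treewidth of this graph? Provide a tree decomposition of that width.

Each bag holds 3 vertices, so the decomposition has width 2, which upper-bounds the treewidth. For the lower bound, the 3 vertices {1, 4, 8} are pairwise adjacent, and any tree decomposition puts a clique entirely inside one bag — forcing width ≥ 2. Therefore the treewidth is 2.

Treewidth 2.
Bags: B1 = {3, 4, 10}  B2 = {3, 4, 8}  B3 = {3, 4, 6}  B4 = {2, 4, 8}  B5 = {1, 4, 8}  B6 = {3, 4, 5}  B7 = {3, 4, 9}  B8 = {1, 4, 7}
Tree: B1–B2, B2–B3, B2–B4, B4–B5, B3–B6, B1–B7, B5–B8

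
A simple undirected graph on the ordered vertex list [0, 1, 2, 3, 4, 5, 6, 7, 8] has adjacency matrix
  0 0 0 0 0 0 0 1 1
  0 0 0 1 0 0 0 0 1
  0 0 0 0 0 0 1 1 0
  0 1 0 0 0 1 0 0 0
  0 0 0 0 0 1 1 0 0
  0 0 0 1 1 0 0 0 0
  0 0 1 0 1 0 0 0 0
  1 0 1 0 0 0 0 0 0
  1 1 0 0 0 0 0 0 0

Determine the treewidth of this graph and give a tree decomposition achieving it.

Treewidth 2.
One such decomposition:
Bags: B1 = {2, 6, 7}  B2 = {0, 6, 7}  B3 = {0, 6, 8}  B4 = {1, 6, 8}  B5 = {1, 3, 6}  B6 = {3, 5, 6}  B7 = {4, 5, 6}
Tree: B1–B2, B2–B3, B3–B4, B4–B5, B5–B6, B6–B7

Each bag holds 3 vertices, so the decomposition has width 2, which upper-bounds the treewidth. Since 6–2–7–0–8–1–3–5–4–6 is a cycle in G, G is not acyclic. Forests are exactly the graphs of treewidth ≤ 1, so tw(G) ≥ 2. Combining the bounds, tw(G) = 2.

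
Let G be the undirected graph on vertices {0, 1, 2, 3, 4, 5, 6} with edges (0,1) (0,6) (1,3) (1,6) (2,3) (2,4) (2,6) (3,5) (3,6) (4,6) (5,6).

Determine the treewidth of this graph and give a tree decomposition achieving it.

Treewidth 2.
One such decomposition:
Bags: B1 = {1, 3, 6}  B2 = {3, 5, 6}  B3 = {2, 3, 6}  B4 = {2, 4, 6}  B5 = {0, 1, 6}
Tree: B1–B2, B2–B3, B3–B4, B1–B5

Each bag holds 3 vertices, so the decomposition has width 2, which upper-bounds the treewidth. On the other hand G contains the 3-clique {0, 1, 6}. A clique must lie in a single bag of any decomposition, so no decomposition can have width below 2. The upper and lower bounds meet at 2, so that is the treewidth.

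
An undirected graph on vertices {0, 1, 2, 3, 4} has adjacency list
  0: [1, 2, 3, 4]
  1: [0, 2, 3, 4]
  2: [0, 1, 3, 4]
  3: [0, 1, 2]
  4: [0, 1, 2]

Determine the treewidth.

A width-3 tree decomposition is:
Bags: B1 = {0, 1, 2, 3}  B2 = {0, 1, 2, 4}
Tree: B1–B2
The largest bag has 4 vertices, giving width 3; this decomposition certifies tw(G) ≤ 3. On the other hand G contains the 4-clique {0, 1, 2, 3}. A clique must lie in a single bag of any decomposition, so no decomposition can have width below 3. Combining the bounds, tw(G) = 3.

3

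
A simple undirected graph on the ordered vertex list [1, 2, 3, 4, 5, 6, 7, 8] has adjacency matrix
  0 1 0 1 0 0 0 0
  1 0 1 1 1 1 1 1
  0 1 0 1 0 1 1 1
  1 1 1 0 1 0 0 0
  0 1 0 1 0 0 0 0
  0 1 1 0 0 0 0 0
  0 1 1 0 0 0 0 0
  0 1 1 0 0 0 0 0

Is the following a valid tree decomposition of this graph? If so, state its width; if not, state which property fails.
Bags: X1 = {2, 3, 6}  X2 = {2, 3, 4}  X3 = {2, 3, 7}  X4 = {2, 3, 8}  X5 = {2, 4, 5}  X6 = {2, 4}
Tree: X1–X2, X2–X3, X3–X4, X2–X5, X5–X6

A tree decomposition must satisfy three properties: every vertex lies in some bag; for every edge, both endpoints lie together in some bag; and for every vertex, the bags containing it form a connected subtree. Here vertex 1 appears in no bag, so the decomposition is invalid.

No — vertex 1 appears in no bag.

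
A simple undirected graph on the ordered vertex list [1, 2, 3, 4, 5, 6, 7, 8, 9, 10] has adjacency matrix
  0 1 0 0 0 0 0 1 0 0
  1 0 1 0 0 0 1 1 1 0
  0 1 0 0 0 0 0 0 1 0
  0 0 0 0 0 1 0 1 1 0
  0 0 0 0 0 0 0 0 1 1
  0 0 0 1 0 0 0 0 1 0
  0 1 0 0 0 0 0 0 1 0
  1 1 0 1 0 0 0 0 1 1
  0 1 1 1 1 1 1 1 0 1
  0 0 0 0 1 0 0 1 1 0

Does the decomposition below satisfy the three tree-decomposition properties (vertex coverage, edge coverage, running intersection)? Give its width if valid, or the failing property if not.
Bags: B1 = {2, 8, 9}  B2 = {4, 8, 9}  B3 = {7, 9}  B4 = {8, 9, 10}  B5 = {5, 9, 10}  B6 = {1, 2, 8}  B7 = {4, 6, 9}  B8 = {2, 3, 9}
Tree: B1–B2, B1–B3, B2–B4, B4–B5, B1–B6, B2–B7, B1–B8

A tree decomposition must satisfy three properties: every vertex lies in some bag; for every edge, both endpoints lie together in some bag; and for every vertex, the bags containing it form a connected subtree. Here edge (2,7) lies in no bag, so the decomposition is invalid.

No — edge (2,7) lies in no bag.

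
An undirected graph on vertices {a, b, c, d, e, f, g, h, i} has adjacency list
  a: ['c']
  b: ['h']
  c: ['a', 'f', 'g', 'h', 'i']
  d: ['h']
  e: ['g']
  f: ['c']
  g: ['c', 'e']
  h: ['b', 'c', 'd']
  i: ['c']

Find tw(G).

1

A width-1 tree decomposition is:
Bags: B1 = {e, g}  B2 = {c, g}  B3 = {c, h}  B4 = {a, c}  B5 = {b, h}  B6 = {c, i}  B7 = {c, f}  B8 = {d, h}
Tree: B1–B2, B2–B3, B2–B4, B3–B5, B3–B6, B3–B7, B5–B8
Every bag has size at most 2, so the width is 2 − 1 = 1 and tw(G) ≤ 1. G has an edge, so its treewidth is at least 1. The upper and lower bounds meet at 1, so that is the treewidth.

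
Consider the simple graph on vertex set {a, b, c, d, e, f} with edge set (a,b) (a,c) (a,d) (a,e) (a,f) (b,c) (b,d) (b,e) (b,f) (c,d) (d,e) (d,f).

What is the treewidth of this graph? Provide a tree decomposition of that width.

Every bag has size at most 4, so the width is 4 − 1 = 3 and tw(G) ≤ 3. For the lower bound, the 4 vertices {a, b, d, e} are pairwise adjacent, and any tree decomposition puts a clique entirely inside one bag — forcing width ≥ 3. Combining the bounds, tw(G) = 3.

Treewidth 3.
One such decomposition:
Bags: B1 = {a, b, d, f}  B2 = {a, b, c, d}  B3 = {a, b, d, e}
Tree: B1–B2, B2–B3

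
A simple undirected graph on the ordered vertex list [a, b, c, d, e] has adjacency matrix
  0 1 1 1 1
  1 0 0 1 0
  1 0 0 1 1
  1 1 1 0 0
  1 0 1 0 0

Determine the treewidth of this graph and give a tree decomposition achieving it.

Treewidth 2.
One optimal decomposition is:
Bags: B1 = {a, c, d}  B2 = {a, b, d}  B3 = {a, c, e}
Tree: B1–B2, B1–B3

The largest bag has 3 vertices, giving width 2; this decomposition certifies tw(G) ≤ 2. For the lower bound, the 3 vertices {a, c, d} are pairwise adjacent, and any tree decomposition puts a clique entirely inside one bag — forcing width ≥ 2. Combining the bounds, tw(G) = 2.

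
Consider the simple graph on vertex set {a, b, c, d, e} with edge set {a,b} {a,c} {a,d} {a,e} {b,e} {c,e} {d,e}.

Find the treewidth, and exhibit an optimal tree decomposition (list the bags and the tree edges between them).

Treewidth 2.
One such decomposition:
Bags: B1 = {a, d, e}  B2 = {a, b, e}  B3 = {a, c, e}
Tree: B1–B2, B2–B3

Every bag has size at most 3, so the width is 3 − 1 = 2 and tw(G) ≤ 2. On the other hand G contains the 3-clique {a, d, e}. A clique must lie in a single bag of any decomposition, so no decomposition can have width below 2. Combining the bounds, tw(G) = 2.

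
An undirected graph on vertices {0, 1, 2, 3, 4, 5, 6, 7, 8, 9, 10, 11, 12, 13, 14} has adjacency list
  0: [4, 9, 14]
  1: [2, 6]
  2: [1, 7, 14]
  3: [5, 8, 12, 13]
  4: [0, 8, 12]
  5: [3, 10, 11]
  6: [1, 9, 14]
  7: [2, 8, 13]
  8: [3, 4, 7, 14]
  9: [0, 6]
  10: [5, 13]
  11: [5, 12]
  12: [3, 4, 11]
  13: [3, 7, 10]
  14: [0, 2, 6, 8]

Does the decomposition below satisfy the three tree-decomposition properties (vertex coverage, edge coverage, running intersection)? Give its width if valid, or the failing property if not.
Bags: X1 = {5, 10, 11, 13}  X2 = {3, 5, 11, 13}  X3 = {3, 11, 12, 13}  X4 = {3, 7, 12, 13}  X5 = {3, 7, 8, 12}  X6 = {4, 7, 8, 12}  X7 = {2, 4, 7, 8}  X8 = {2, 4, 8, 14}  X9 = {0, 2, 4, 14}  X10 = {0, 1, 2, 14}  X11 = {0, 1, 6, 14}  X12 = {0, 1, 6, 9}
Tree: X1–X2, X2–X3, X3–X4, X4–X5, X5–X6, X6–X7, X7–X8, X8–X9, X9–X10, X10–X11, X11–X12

Yes; width 3.

Checking the three conditions: (i) the bags cover all of {0, 1, 2, 3, 4, 5, 6, 7, 8, 9, 10, 11, 12, 13, 14}; (ii) for each edge, some bag contains both endpoints; (iii) the bags containing any fixed vertex form a subtree. All hold, so the decomposition is valid with width 4 − 1 = 3.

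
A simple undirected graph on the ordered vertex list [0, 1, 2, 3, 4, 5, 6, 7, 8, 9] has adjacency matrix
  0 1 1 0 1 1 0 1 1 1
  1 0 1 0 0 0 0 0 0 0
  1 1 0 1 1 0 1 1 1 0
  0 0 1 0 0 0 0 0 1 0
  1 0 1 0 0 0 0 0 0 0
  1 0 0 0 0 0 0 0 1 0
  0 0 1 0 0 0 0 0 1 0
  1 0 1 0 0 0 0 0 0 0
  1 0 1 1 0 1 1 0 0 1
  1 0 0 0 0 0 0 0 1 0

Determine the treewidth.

2

A width-2 tree decomposition is:
Bags: B1 = {0, 2, 8}  B2 = {2, 3, 8}  B3 = {0, 5, 8}  B4 = {0, 8, 9}  B5 = {0, 2, 7}  B6 = {2, 6, 8}  B7 = {0, 2, 4}  B8 = {0, 1, 2}
Tree: B1–B2, B1–B3, B1–B4, B1–B5, B2–B6, B1–B7, B5–B8
Every bag has size at most 3, so the width is 3 − 1 = 2 and tw(G) ≤ 2. Conversely, {0, 8, 9} is a clique of size 3, and the vertices of any clique must share a bag in every tree decomposition; so some bag has ≥ 3 vertices and tw(G) ≥ 2. Therefore the treewidth is 2.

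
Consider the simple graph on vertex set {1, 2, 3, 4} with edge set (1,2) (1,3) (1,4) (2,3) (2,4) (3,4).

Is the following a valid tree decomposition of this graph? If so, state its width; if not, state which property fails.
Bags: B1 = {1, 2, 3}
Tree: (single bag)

No — vertex 4 appears in no bag.

A tree decomposition must satisfy three properties: every vertex lies in some bag; for every edge, both endpoints lie together in some bag; and for every vertex, the bags containing it form a connected subtree. Here vertex 4 appears in no bag, so the decomposition is invalid.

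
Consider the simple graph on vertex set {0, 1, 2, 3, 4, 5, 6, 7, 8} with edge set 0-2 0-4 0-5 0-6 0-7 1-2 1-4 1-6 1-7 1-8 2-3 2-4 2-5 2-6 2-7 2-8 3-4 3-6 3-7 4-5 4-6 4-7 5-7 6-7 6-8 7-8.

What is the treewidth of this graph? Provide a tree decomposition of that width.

The largest bag has 5 vertices, giving width 4; this decomposition certifies tw(G) ≤ 4. For the lower bound, the 5 vertices {1, 2, 6, 7, 8} are pairwise adjacent, and any tree decomposition puts a clique entirely inside one bag — forcing width ≥ 4. The upper and lower bounds meet at 4, so that is the treewidth.

Treewidth 4.
One optimal decomposition is:
Bags: B1 = {1, 2, 6, 7, 8}  B2 = {1, 2, 4, 6, 7}  B3 = {2, 3, 4, 6, 7}  B4 = {0, 2, 4, 6, 7}  B5 = {0, 2, 4, 5, 7}
Tree: B1–B2, B2–B3, B3–B4, B4–B5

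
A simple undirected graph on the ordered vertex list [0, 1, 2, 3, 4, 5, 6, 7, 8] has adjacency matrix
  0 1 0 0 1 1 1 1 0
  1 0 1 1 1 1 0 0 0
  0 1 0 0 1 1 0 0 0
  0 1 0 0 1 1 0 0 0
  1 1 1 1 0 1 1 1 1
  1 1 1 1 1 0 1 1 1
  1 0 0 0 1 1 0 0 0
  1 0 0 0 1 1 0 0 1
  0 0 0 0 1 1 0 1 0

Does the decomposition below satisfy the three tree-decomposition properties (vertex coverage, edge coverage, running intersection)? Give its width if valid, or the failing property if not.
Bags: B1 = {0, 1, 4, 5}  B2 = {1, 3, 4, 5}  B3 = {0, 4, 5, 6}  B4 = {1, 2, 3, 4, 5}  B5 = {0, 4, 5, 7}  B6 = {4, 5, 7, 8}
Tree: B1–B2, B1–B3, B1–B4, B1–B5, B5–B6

A tree decomposition must satisfy three properties: every vertex lies in some bag; for every edge, both endpoints lie together in some bag; and for every vertex, the bags containing it form a connected subtree. Here bags containing vertex 3 are not connected in the tree, so the decomposition is invalid.

No — bags containing vertex 3 are not connected in the tree.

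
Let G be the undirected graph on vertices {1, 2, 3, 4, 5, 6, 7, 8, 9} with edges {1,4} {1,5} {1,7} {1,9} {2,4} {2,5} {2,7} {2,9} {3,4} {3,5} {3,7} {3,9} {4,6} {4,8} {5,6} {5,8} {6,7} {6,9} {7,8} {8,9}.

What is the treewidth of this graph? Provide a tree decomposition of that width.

Each bag holds 5 vertices, so the decomposition has width 4, which upper-bounds the treewidth. For the lower bound: the 5 vertex sets {5,6}, {3,4}, {8,9}, {7}, {2} are disjoint, each induces a connected subgraph, and every pair is joined by at least one edge of G. Contracting each set to a single vertex therefore yields K_{5} as a minor, and since treewidth is minor-monotone, tw(G) ≥ tw(K_{5}) = 4. Hence tw(G) = 4 exactly.

Treewidth 4.
One optimal decomposition is:
Bags: B1 = {4, 5, 6, 7, 9}  B2 = {3, 4, 5, 7, 9}  B3 = {4, 5, 7, 8, 9}  B4 = {2, 4, 5, 7, 9}  B5 = {1, 4, 5, 7, 9}
Tree: B1–B2, B2–B3, B3–B4, B4–B5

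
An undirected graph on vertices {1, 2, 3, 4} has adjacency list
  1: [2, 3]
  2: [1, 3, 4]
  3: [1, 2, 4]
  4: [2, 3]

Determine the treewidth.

2

A width-2 tree decomposition is:
Bags: B1 = {2, 3, 4}  B2 = {1, 2, 3}
Tree: B1–B2
Every bag has size at most 3, so the width is 3 − 1 = 2 and tw(G) ≤ 2. On the other hand G contains the 3-clique {1, 2, 3}. A clique must lie in a single bag of any decomposition, so no decomposition can have width below 2. Combining the bounds, tw(G) = 2.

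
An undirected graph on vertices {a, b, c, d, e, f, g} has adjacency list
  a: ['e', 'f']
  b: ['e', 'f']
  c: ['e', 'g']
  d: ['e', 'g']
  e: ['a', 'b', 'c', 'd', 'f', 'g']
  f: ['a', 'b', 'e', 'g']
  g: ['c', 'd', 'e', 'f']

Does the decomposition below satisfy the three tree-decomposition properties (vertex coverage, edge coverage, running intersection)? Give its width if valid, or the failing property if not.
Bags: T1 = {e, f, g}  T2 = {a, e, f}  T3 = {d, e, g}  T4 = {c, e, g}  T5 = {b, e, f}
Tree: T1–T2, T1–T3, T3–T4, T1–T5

Vertex coverage: the bags together contain {a, b, c, d, e, f, g}, the full vertex set. Edge coverage: each edge of G has both endpoints in at least one bag. Running intersection: for every vertex, the bags containing it form a connected subtree. All three properties hold, so this is a valid tree decomposition of width max|bag| − 1 = 2, and hence tw(G) ≤ 2.

Yes; width 2.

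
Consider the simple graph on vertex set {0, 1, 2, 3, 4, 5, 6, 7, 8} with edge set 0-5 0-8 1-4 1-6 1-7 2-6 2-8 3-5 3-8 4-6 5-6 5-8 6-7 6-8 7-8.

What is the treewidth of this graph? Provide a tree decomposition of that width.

The largest bag has 3 vertices, giving width 2; this decomposition certifies tw(G) ≤ 2. On the other hand G contains the 3-clique {0, 5, 8}. A clique must lie in a single bag of any decomposition, so no decomposition can have width below 2. Hence tw(G) = 2 exactly.

Treewidth 2.
Bags: B1 = {6, 7, 8}  B2 = {1, 6, 7}  B3 = {5, 6, 8}  B4 = {2, 6, 8}  B5 = {3, 5, 8}  B6 = {1, 4, 6}  B7 = {0, 5, 8}
Tree: B1–B2, B1–B3, B3–B4, B3–B5, B2–B6, B3–B7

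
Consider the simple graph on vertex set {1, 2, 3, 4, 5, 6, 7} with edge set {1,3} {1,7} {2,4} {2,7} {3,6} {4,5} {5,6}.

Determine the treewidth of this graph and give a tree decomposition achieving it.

Every bag has size at most 3, so the width is 3 − 1 = 2 and tw(G) ≤ 2. Since 3–1–7–2–4–5–6–3 is a cycle in G, G is not acyclic. Forests are exactly the graphs of treewidth ≤ 1, so tw(G) ≥ 2. Combining the bounds, tw(G) = 2.

Treewidth 2.
One such decomposition:
Bags: B1 = {1, 3, 7}  B2 = {2, 3, 7}  B3 = {2, 3, 4}  B4 = {3, 4, 5}  B5 = {3, 5, 6}
Tree: B1–B2, B2–B3, B3–B4, B4–B5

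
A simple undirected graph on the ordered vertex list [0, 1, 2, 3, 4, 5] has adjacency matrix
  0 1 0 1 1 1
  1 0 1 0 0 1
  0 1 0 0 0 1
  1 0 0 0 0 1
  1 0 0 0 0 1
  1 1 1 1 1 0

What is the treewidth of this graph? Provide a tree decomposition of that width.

Each bag holds 3 vertices, so the decomposition has width 2, which upper-bounds the treewidth. Conversely, {0, 1, 5} is a clique of size 3, and the vertices of any clique must share a bag in every tree decomposition; so some bag has ≥ 3 vertices and tw(G) ≥ 2. Combining the bounds, tw(G) = 2.

Treewidth 2.
Bags: B1 = {1, 2, 5}  B2 = {0, 1, 5}  B3 = {0, 4, 5}  B4 = {0, 3, 5}
Tree: B1–B2, B2–B3, B2–B4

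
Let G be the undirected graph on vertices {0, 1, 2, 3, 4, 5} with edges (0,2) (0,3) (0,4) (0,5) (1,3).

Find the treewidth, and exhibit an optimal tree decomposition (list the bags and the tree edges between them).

The largest bag has 2 vertices, giving width 1; this decomposition certifies tw(G) ≤ 1. Any graph with an edge has treewidth ≥ 1, and G has the edge 3–0. Therefore the treewidth is 1.

Treewidth 1.
Bags: B1 = {0, 3}  B2 = {0, 5}  B3 = {0, 4}  B4 = {1, 3}  B5 = {0, 2}
Tree: B1–B2, B2–B3, B1–B4, B1–B5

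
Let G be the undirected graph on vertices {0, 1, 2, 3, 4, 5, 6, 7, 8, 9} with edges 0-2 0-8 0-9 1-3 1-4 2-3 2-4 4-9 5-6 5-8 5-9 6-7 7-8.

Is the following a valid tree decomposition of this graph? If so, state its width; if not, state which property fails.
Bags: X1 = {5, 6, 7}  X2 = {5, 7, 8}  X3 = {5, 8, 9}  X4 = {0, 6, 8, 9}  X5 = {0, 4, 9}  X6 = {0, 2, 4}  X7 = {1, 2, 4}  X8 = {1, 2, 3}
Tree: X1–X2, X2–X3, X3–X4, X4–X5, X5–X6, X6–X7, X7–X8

No — bags containing vertex 6 are not connected in the tree.

A tree decomposition must satisfy three properties: every vertex lies in some bag; for every edge, both endpoints lie together in some bag; and for every vertex, the bags containing it form a connected subtree. Here bags containing vertex 6 are not connected in the tree, so the decomposition is invalid.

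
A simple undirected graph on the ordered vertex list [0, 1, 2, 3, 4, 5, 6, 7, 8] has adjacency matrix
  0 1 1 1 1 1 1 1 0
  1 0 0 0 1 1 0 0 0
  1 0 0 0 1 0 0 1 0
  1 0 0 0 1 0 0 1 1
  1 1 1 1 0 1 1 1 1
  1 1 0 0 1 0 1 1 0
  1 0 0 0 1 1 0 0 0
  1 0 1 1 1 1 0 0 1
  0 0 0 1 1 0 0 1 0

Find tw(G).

3

A width-3 tree decomposition is:
Bags: B1 = {0, 4, 5, 6}  B2 = {0, 1, 4, 5}  B3 = {0, 4, 5, 7}  B4 = {0, 2, 4, 7}  B5 = {0, 3, 4, 7}  B6 = {3, 4, 7, 8}
Tree: B1–B2, B1–B3, B3–B4, B3–B5, B5–B6
Every bag has size at most 4, so the width is 4 − 1 = 3 and tw(G) ≤ 3. For the lower bound, the 4 vertices {0, 2, 4, 7} are pairwise adjacent, and any tree decomposition puts a clique entirely inside one bag — forcing width ≥ 3. Combining the bounds, tw(G) = 3.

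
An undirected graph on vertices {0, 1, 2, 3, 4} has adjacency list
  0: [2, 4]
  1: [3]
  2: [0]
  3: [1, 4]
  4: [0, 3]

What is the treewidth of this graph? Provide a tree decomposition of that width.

Every bag has size at most 2, so the width is 2 − 1 = 1 and tw(G) ≤ 1. G has an edge, so its treewidth is at least 1. The upper and lower bounds meet at 1, so that is the treewidth.

Treewidth 1.
One such decomposition:
Bags: B1 = {0, 2}  B2 = {0, 4}  B3 = {3, 4}  B4 = {1, 3}
Tree: B1–B2, B2–B3, B3–B4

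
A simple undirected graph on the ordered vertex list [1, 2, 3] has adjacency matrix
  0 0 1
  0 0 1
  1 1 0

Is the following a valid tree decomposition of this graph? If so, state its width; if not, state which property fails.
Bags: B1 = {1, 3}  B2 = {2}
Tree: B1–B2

A tree decomposition must satisfy three properties: every vertex lies in some bag; for every edge, both endpoints lie together in some bag; and for every vertex, the bags containing it form a connected subtree. Here edge (3,2) lies in no bag, so the decomposition is invalid.

No — edge (3,2) lies in no bag.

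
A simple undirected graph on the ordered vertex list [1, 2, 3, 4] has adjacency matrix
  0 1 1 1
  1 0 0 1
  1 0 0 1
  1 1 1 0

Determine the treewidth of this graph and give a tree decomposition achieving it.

Treewidth 2.
One optimal decomposition is:
Bags: B1 = {1, 2, 4}  B2 = {1, 3, 4}
Tree: B1–B2

The largest bag has 3 vertices, giving width 2; this decomposition certifies tw(G) ≤ 2. For the lower bound, the 3 vertices {1, 2, 4} are pairwise adjacent, and any tree decomposition puts a clique entirely inside one bag — forcing width ≥ 2. Therefore the treewidth is 2.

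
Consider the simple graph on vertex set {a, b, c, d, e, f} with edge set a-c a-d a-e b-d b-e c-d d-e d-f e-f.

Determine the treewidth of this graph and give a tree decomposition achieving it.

Each bag holds 3 vertices, so the decomposition has width 2, which upper-bounds the treewidth. Conversely, {d, e, f} is a clique of size 3, and the vertices of any clique must share a bag in every tree decomposition; so some bag has ≥ 3 vertices and tw(G) ≥ 2. The upper and lower bounds meet at 2, so that is the treewidth.

Treewidth 2.
One such decomposition:
Bags: B1 = {d, e, f}  B2 = {a, d, e}  B3 = {a, c, d}  B4 = {b, d, e}
Tree: B1–B2, B2–B3, B2–B4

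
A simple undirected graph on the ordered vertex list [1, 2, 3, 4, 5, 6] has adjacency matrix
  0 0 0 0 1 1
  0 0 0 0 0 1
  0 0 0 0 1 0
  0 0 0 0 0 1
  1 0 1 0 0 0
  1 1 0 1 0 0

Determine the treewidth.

1

A width-1 tree decomposition is:
Bags: B1 = {4, 6}  B2 = {2, 6}  B3 = {1, 6}  B4 = {1, 5}  B5 = {3, 5}
Tree: B1–B2, B1–B3, B3–B4, B4–B5
The largest bag has 2 vertices, giving width 1; this decomposition certifies tw(G) ≤ 1. Any graph with an edge has treewidth ≥ 1, and G has the edge 6–4. Therefore the treewidth is 1.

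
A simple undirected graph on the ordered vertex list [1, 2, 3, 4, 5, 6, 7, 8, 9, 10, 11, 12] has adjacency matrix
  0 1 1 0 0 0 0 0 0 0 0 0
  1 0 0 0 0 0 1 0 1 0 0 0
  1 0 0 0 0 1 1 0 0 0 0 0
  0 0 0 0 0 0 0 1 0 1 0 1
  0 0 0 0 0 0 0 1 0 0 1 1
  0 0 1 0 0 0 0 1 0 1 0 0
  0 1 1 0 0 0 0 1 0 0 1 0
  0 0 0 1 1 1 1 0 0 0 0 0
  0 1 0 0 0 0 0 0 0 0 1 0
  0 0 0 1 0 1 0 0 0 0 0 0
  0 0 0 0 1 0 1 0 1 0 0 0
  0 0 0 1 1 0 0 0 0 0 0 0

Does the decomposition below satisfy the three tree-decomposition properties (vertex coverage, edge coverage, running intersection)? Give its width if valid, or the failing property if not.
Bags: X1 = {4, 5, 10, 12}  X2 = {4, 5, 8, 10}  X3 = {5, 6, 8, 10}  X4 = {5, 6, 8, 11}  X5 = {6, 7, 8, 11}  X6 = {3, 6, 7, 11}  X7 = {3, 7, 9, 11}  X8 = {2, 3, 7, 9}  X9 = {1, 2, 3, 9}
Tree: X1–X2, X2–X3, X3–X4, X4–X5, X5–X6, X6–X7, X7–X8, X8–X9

Every vertex of G appears in some bag (union = {1, 2, 3, 4, 5, 6, 7, 8, 9, 10, 11, 12}); every edge is covered by a bag; and for each vertex v the set of bags containing v is connected in the bag tree. The decomposition is therefore valid. The largest bag has 4 vertices, so the width is 3.

Yes; width 3.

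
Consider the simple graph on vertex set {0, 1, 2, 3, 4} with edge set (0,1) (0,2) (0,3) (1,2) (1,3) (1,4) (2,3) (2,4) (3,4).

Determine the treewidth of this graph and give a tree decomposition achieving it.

Every bag has size at most 4, so the width is 4 − 1 = 3 and tw(G) ≤ 3. On the other hand G contains the 4-clique {0, 1, 2, 3}. A clique must lie in a single bag of any decomposition, so no decomposition can have width below 3. Therefore the treewidth is 3.

Treewidth 3.
One such decomposition:
Bags: B1 = {1, 2, 3, 4}  B2 = {0, 1, 2, 3}
Tree: B1–B2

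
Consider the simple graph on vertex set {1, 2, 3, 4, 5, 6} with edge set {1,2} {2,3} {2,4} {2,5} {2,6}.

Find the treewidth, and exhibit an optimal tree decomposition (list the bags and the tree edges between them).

Every bag has size at most 2, so the width is 2 − 1 = 1 and tw(G) ≤ 1. Since G has at least one edge (e.g. 2–4), it is not an edgeless graph, so tw(G) ≥ 1. Therefore the treewidth is 1.

Treewidth 1.
One optimal decomposition is:
Bags: B1 = {2, 4}  B2 = {1, 2}  B3 = {2, 5}  B4 = {2, 6}  B5 = {2, 3}
Tree: B1–B2, B2–B3, B1–B4, B3–B5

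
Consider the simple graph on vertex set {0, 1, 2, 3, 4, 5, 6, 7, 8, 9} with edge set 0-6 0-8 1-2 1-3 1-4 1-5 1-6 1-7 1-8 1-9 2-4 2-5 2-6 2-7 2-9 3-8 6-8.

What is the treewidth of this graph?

A width-2 tree decomposition is:
Bags: B1 = {1, 2, 6}  B2 = {1, 6, 8}  B3 = {1, 2, 4}  B4 = {1, 2, 5}  B5 = {1, 2, 7}  B6 = {1, 2, 9}  B7 = {1, 3, 8}  B8 = {0, 6, 8}
Tree: B1–B2, B1–B3, B1–B4, B4–B5, B4–B6, B2–B7, B2–B8
The largest bag has 3 vertices, giving width 2; this decomposition certifies tw(G) ≤ 2. For the lower bound, the 3 vertices {0, 6, 8} are pairwise adjacent, and any tree decomposition puts a clique entirely inside one bag — forcing width ≥ 2. Combining the bounds, tw(G) = 2.

2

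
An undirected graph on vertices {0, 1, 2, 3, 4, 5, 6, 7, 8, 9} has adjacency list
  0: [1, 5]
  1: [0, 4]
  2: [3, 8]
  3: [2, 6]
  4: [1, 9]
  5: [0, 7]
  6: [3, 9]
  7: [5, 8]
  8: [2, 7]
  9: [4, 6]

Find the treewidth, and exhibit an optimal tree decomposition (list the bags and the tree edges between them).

Every bag has size at most 3, so the width is 3 − 1 = 2 and tw(G) ≤ 2. For the lower bound, G contains the cycle 2–8–7–5–0–1–4–9–6–3–2, so G is not a forest; only forests have treewidth ≤ 1, hence tw(G) ≥ 2. Combining the bounds, tw(G) = 2.

Treewidth 2.
Bags: B1 = {2, 7, 8}  B2 = {2, 5, 7}  B3 = {0, 2, 5}  B4 = {0, 1, 2}  B5 = {1, 2, 4}  B6 = {2, 4, 9}  B7 = {2, 6, 9}  B8 = {2, 3, 6}
Tree: B1–B2, B2–B3, B3–B4, B4–B5, B5–B6, B6–B7, B7–B8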